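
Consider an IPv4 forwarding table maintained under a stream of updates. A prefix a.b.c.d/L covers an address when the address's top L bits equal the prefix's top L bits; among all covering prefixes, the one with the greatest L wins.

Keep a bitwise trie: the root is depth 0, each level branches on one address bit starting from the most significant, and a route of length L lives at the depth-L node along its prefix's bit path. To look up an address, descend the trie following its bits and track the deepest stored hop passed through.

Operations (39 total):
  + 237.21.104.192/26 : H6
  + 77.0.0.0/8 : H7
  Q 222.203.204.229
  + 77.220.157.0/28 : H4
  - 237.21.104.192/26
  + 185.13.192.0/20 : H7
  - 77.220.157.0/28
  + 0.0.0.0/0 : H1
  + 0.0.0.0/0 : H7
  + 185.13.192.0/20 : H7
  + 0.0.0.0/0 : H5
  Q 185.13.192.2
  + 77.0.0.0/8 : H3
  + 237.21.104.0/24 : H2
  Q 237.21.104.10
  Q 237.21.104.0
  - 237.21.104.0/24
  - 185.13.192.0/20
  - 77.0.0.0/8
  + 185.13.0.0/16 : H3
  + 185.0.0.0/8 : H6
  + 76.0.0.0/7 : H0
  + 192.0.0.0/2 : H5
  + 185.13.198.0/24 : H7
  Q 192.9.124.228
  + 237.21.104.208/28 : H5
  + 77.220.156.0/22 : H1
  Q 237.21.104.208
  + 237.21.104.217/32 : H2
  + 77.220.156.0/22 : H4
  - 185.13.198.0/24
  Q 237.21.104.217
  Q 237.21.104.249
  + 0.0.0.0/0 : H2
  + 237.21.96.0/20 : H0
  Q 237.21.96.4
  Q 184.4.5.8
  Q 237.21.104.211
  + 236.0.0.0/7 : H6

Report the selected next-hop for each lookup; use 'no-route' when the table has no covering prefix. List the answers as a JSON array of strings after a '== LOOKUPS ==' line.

Trace:
  + 237.21.104.192/26 (H6) depth=26
  + 77.0.0.0/8 (H7) depth=8
  Q 222.203.204.229: descend 11 ; hops seen [∅] ; pick no-route
  + 77.220.157.0/28 (H4) depth=28
  - 237.21.104.192/26 clear@26
  + 185.13.192.0/20 (H7) depth=20
  - 77.220.157.0/28 clear@28
  + 0.0.0.0/0 (H1) depth=0
  + 0.0.0.0/0 (H7) depth=0
  + 185.13.192.0/20 (H7) depth=20
  + 0.0.0.0/0 (H5) depth=0
  Q 185.13.192.2: descend 10111001000011011100 ; hops seen [H5,H7] ; pick H7
  + 77.0.0.0/8 (H3) depth=8
  + 237.21.104.0/24 (H2) depth=24
  Q 237.21.104.10: descend 111011010001010101101000 ; hops seen [H5,H2] ; pick H2
  Q 237.21.104.0: descend 111011010001010101101000 ; hops seen [H5,H2] ; pick H2
  - 237.21.104.0/24 clear@24
  - 185.13.192.0/20 clear@20
  - 77.0.0.0/8 clear@8
  + 185.13.0.0/16 (H3) depth=16
  + 185.0.0.0/8 (H6) depth=8
  + 76.0.0.0/7 (H0) depth=7
  + 192.0.0.0/2 (H5) depth=2
  + 185.13.198.0/24 (H7) depth=24
  Q 192.9.124.228: descend 11 ; hops seen [H5,H5] ; pick H5
  + 237.21.104.208/28 (H5) depth=28
  + 77.220.156.0/22 (H1) depth=22
  Q 237.21.104.208: descend 1110110100010101011010001101 ; hops seen [H5,H5,H5] ; pick H5
  + 237.21.104.217/32 (H2) depth=32
  + 77.220.156.0/22 (H4) depth=22
  - 185.13.198.0/24 clear@24
  Q 237.21.104.217: descend 11101101000101010110100011011001 ; hops seen [H5,H5,H5,H2] ; pick H2
  Q 237.21.104.249: descend 11101101000101010110100011 ; hops seen [H5,H5] ; pick H5
  + 0.0.0.0/0 (H2) depth=0
  + 237.21.96.0/20 (H0) depth=20
  Q 237.21.96.4: descend 11101101000101010110 ; hops seen [H2,H5,H0] ; pick H0
  Q 184.4.5.8: descend 1011100 ; hops seen [H2] ; pick H2
  Q 237.21.104.211: descend 1110110100010101011010001101 ; hops seen [H2,H5,H0,H5] ; pick H5
  + 236.0.0.0/7 (H6) depth=7

== LOOKUPS ==
["no-route","H7","H2","H2","H5","H5","H2","H5","H0","H2","H5"]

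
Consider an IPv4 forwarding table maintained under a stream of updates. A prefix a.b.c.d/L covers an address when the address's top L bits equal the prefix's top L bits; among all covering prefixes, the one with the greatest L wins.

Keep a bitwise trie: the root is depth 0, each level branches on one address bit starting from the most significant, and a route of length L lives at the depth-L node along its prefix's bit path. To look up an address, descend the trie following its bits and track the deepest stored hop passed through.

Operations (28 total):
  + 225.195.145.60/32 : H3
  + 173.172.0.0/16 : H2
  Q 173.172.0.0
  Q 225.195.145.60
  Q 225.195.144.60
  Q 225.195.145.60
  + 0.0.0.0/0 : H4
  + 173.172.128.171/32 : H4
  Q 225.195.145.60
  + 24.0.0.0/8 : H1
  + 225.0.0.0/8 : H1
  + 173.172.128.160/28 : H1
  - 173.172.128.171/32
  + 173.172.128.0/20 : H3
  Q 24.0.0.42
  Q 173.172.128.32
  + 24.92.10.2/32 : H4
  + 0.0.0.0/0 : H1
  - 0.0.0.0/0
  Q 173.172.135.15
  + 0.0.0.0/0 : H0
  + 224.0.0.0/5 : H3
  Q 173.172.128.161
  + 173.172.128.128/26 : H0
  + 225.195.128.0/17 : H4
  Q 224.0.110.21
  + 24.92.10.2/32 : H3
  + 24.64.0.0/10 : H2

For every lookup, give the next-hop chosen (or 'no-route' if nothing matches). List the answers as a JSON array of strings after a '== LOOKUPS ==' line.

Trace:
  add 225.195.145.60/32 -> H3 at depth 32
  add 173.172.0.0/16 -> H2 at depth 16
  lookup 173.172.0.0: bits 1010110110101100 walk d0:-→d1:-→d2:-→d3:-→d4:-→d5:-→d6:-→d7:-→d8:-→d9:-→d10:-→d11:-→d12:-→d13:-→d14:-→d15:-→d16:H2 -> H2
  lookup 225.195.145.60: bits 11100001110000111001000100111100 walk d0:-→d1:-→d2:-→d3:-→d4:-→d5:-→d6:-→d7:-→d8:-→d9:-→d10:-→d11:-→d12:-→d13:-→d14:-→d15:-→d16:-→d17:-→d18:-→d19:-→d20:-→d21:-→d22:-→d23:-→d24:-→d25:-→d26:-→d27:-→d28:-→d29:-→d30:-→d31:-→d32:H3 -> H3
  lookup 225.195.144.60: bits 11100001110000111001000 walk d0:-→d1:-→d2:-→d3:-→d4:-→d5:-→d6:-→d7:-→d8:-→d9:-→d10:-→d11:-→d12:-→d13:-→d14:-→d15:-→d16:-→d17:-→d18:-→d19:-→d20:-→d21:-→d22:-→d23:- -> no-route
  lookup 225.195.145.60: bits 11100001110000111001000100111100 walk d0:-→d1:-→d2:-→d3:-→d4:-→d5:-→d6:-→d7:-→d8:-→d9:-→d10:-→d11:-→d12:-→d13:-→d14:-→d15:-→d16:-→d17:-→d18:-→d19:-→d20:-→d21:-→d22:-→d23:-→d24:-→d25:-→d26:-→d27:-→d28:-→d29:-→d30:-→d31:-→d32:H3 -> H3
  add 0.0.0.0/0 -> H4 at depth 0
  add 173.172.128.171/32 -> H4 at depth 32
  lookup 225.195.145.60: bits 11100001110000111001000100111100 walk d0:H4→d1:-→d2:-→d3:-→d4:-→d5:-→d6:-→d7:-→d8:-→d9:-→d10:-→d11:-→d12:-→d13:-→d14:-→d15:-→d16:-→d17:-→d18:-→d19:-→d20:-→d21:-→d22:-→d23:-→d24:-→d25:-→d26:-→d27:-→d28:-→d29:-→d30:-→d31:-→d32:H3 -> H3
  add 24.0.0.0/8 -> H1 at depth 8
  add 225.0.0.0/8 -> H1 at depth 8
  add 173.172.128.160/28 -> H1 at depth 28
  - 173.172.128.171/32 clear@32
  add 173.172.128.0/20 -> H3 at depth 20
  lookup 24.0.0.42: bits 00011000 walk d0:H4→d1:-→d2:-→d3:-→d4:-→d5:-→d6:-→d7:-→d8:H1 -> H1
  lookup 173.172.128.32: bits 101011011010110010000000 walk d0:H4→d1:-→d2:-→d3:-→d4:-→d5:-→d6:-→d7:-→d8:-→d9:-→d10:-→d11:-→d12:-→d13:-→d14:-→d15:-→d16:H2→d17:-→d18:-→d19:-→d20:H3→d21:-→d22:-→d23:-→d24:- -> H3
  add 24.92.10.2/32 -> H4 at depth 32
  add 0.0.0.0/0 -> H1 at depth 0
  - 0.0.0.0/0 clear@0
  lookup 173.172.135.15: bits 101011011010110010000 walk d0:-→d1:-→d2:-→d3:-→d4:-→d5:-→d6:-→d7:-→d8:-→d9:-→d10:-→d11:-→d12:-→d13:-→d14:-→d15:-→d16:H2→d17:-→d18:-→d19:-→d20:H3→d21:- -> H3
  add 0.0.0.0/0 -> H0 at depth 0
  add 224.0.0.0/5 -> H3 at depth 5
  lookup 173.172.128.161: bits 1010110110101100100000001010 walk d0:H0→d1:-→d2:-→d3:-→d4:-→d5:-→d6:-→d7:-→d8:-→d9:-→d10:-→d11:-→d12:-→d13:-→d14:-→d15:-→d16:H2→d17:-→d18:-→d19:-→d20:H3→d21:-→d22:-→d23:-→d24:-→d25:-→d26:-→d27:-→d28:H1 -> H1
  add 173.172.128.128/26 -> H0 at depth 26
  add 225.195.128.0/17 -> H4 at depth 17
  lookup 224.0.110.21: bits 1110000 walk d0:H0→d1:-→d2:-→d3:-→d4:-→d5:H3→d6:-→d7:- -> H3
  add 24.92.10.2/32 -> H3 at depth 32
  add 24.64.0.0/10 -> H2 at depth 10

== LOOKUPS ==
["H2","H3","no-route","H3","H3","H1","H3","H3","H1","H3"]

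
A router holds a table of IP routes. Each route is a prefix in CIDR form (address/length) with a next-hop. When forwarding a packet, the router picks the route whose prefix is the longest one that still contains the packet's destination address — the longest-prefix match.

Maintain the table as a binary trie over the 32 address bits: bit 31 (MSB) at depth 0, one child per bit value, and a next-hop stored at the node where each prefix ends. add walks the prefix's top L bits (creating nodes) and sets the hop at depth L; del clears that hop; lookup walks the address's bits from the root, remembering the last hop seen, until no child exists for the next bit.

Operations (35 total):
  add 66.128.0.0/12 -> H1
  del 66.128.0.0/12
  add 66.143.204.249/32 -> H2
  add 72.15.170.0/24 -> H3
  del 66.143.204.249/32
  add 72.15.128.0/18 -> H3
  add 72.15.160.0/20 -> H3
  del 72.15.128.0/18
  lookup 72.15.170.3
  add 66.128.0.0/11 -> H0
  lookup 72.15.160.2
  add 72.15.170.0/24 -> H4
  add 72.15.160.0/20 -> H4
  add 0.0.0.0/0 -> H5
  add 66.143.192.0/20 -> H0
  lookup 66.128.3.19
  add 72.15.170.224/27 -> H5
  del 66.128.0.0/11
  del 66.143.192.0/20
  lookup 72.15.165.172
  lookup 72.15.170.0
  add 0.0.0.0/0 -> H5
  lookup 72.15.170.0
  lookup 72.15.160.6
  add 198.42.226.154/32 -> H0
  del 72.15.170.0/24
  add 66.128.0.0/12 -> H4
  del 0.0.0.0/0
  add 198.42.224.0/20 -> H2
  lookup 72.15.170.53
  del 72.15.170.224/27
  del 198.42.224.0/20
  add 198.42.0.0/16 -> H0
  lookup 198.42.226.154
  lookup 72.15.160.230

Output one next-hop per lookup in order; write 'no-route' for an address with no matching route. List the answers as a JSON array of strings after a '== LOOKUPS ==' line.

Trace:
  + 66.128.0.0/12 (H1) depth=12
  del 66.128.0.0/12 (clear depth 12)
  + 66.143.204.249/32 (H2) depth=32
  + 72.15.170.0/24 (H3) depth=24
  del 66.143.204.249/32 (clear depth 32)
  + 72.15.128.0/18 (H3) depth=18
  + 72.15.160.0/20 (H3) depth=20
  del 72.15.128.0/18 (clear depth 18)
  ? 72.15.170.3  path d0:-→d1:-→d2:-→d3:-→d4:-→d5:-→d6:-→d7:-→d8:-→d9:-→d10:-→d11:-→d12:-→d13:-→d14:-→d15:-→d16:-→d17:-→d18:-→d19:-→d20:H3→d21:-→d22:-→d23:-→d24:H3  best=H3
  + 66.128.0.0/11 (H0) depth=11
  ? 72.15.160.2  path d0:-→d1:-→d2:-→d3:-→d4:-→d5:-→d6:-→d7:-→d8:-→d9:-→d10:-→d11:-→d12:-→d13:-→d14:-→d15:-→d16:-→d17:-→d18:-→d19:-→d20:H3  best=H3
  + 72.15.170.0/24 (H4) depth=24
  + 72.15.160.0/20 (H4) depth=20
  + 0.0.0.0/0 (H5) depth=0
  + 66.143.192.0/20 (H0) depth=20
  ? 66.128.3.19  path d0:H5→d1:-→d2:-→d3:-→d4:-→d5:-→d6:-→d7:-→d8:-→d9:-→d10:-→d11:H0→d12:-  best=H0
  + 72.15.170.224/27 (H5) depth=27
  del 66.128.0.0/11 (clear depth 11)
  del 66.143.192.0/20 (clear depth 20)
  ? 72.15.165.172  path d0:H5→d1:-→d2:-→d3:-→d4:-→d5:-→d6:-→d7:-→d8:-→d9:-→d10:-→d11:-→d12:-→d13:-→d14:-→d15:-→d16:-→d17:-→d18:-→d19:-→d20:H4  best=H4
  ? 72.15.170.0  path d0:H5→d1:-→d2:-→d3:-→d4:-→d5:-→d6:-→d7:-→d8:-→d9:-→d10:-→d11:-→d12:-→d13:-→d14:-→d15:-→d16:-→d17:-→d18:-→d19:-→d20:H4→d21:-→d22:-→d23:-→d24:H4  best=H4
  + 0.0.0.0/0 (H5) depth=0
  ? 72.15.170.0  path d0:H5→d1:-→d2:-→d3:-→d4:-→d5:-→d6:-→d7:-→d8:-→d9:-→d10:-→d11:-→d12:-→d13:-→d14:-→d15:-→d16:-→d17:-→d18:-→d19:-→d20:H4→d21:-→d22:-→d23:-→d24:H4  best=H4
  ? 72.15.160.6  path d0:H5→d1:-→d2:-→d3:-→d4:-→d5:-→d6:-→d7:-→d8:-→d9:-→d10:-→d11:-→d12:-→d13:-→d14:-→d15:-→d16:-→d17:-→d18:-→d19:-→d20:H4  best=H4
  + 198.42.226.154/32 (H0) depth=32
  del 72.15.170.0/24 (clear depth 24)
  + 66.128.0.0/12 (H4) depth=12
  del 0.0.0.0/0 (clear depth 0)
  + 198.42.224.0/20 (H2) depth=20
  ? 72.15.170.53  path d0:-→d1:-→d2:-→d3:-→d4:-→d5:-→d6:-→d7:-→d8:-→d9:-→d10:-→d11:-→d12:-→d13:-→d14:-→d15:-→d16:-→d17:-→d18:-→d19:-→d20:H4→d21:-→d22:-→d23:-→d24:-  best=H4
  del 72.15.170.224/27 (clear depth 27)
  del 198.42.224.0/20 (clear depth 20)
  + 198.42.0.0/16 (H0) depth=16
  ? 198.42.226.154  path d0:-→d1:-→d2:-→d3:-→d4:-→d5:-→d6:-→d7:-→d8:-→d9:-→d10:-→d11:-→d12:-→d13:-→d14:-→d15:-→d16:H0→d17:-→d18:-→d19:-→d20:-→d21:-→d22:-→d23:-→d24:-→d25:-→d26:-→d27:-→d28:-→d29:-→d30:-→d31:-→d32:H0  best=H0
  ? 72.15.160.230  path d0:-→d1:-→d2:-→d3:-→d4:-→d5:-→d6:-→d7:-→d8:-→d9:-→d10:-→d11:-→d12:-→d13:-→d14:-→d15:-→d16:-→d17:-→d18:-→d19:-→d20:H4  best=H4

== LOOKUPS ==
["H3","H3","H0","H4","H4","H4","H4","H4","H0","H4"]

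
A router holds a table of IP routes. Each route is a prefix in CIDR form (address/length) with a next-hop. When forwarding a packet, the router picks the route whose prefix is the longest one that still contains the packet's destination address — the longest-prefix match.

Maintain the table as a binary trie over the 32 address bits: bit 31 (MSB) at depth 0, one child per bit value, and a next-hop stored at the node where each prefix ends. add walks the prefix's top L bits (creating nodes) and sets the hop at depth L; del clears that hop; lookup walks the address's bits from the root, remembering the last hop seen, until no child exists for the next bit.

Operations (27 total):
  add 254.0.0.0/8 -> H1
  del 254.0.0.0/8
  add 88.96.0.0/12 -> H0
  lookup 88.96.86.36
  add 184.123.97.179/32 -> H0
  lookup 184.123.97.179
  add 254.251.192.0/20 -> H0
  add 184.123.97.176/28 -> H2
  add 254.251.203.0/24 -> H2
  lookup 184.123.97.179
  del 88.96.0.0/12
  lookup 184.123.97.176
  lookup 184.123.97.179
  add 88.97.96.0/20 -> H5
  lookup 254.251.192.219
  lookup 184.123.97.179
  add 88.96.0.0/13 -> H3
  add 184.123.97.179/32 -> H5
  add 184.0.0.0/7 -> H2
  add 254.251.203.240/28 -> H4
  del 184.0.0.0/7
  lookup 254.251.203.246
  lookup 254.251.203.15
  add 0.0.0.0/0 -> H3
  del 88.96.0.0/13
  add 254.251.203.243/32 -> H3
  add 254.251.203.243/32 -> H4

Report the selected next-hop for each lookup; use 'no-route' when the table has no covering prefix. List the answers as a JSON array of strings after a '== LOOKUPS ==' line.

Process each operation:
  + 254.0.0.0/8 (H1) depth=8
  del 254.0.0.0/8 (clear depth 8)
  + 88.96.0.0/12 (H0) depth=12
  ? 88.96.86.36  path d0:-→d1:-→d2:-→d3:-→d4:-→d5:-→d6:-→d7:-→d8:-→d9:-→d10:-→d11:-→d12:H0  best=H0
  + 184.123.97.179/32 (H0) depth=32
  ? 184.123.97.179  path d0:-→d1:-→d2:-→d3:-→d4:-→d5:-→d6:-→d7:-→d8:-→d9:-→d10:-→d11:-→d12:-→d13:-→d14:-→d15:-→d16:-→d17:-→d18:-→d19:-→d20:-→d21:-→d22:-→d23:-→d24:-→d25:-→d26:-→d27:-→d28:-→d29:-→d30:-→d31:-→d32:H0  best=H0
  + 254.251.192.0/20 (H0) depth=20
  + 184.123.97.176/28 (H2) depth=28
  + 254.251.203.0/24 (H2) depth=24
  ? 184.123.97.179  path d0:-→d1:-→d2:-→d3:-→d4:-→d5:-→d6:-→d7:-→d8:-→d9:-→d10:-→d11:-→d12:-→d13:-→d14:-→d15:-→d16:-→d17:-→d18:-→d19:-→d20:-→d21:-→d22:-→d23:-→d24:-→d25:-→d26:-→d27:-→d28:H2→d29:-→d30:-→d31:-→d32:H0  best=H0
  del 88.96.0.0/12 (clear depth 12)
  ? 184.123.97.176  path d0:-→d1:-→d2:-→d3:-→d4:-→d5:-→d6:-→d7:-→d8:-→d9:-→d10:-→d11:-→d12:-→d13:-→d14:-→d15:-→d16:-→d17:-→d18:-→d19:-→d20:-→d21:-→d22:-→d23:-→d24:-→d25:-→d26:-→d27:-→d28:H2→d29:-→d30:-  best=H2
  ? 184.123.97.179  path d0:-→d1:-→d2:-→d3:-→d4:-→d5:-→d6:-→d7:-→d8:-→d9:-→d10:-→d11:-→d12:-→d13:-→d14:-→d15:-→d16:-→d17:-→d18:-→d19:-→d20:-→d21:-→d22:-→d23:-→d24:-→d25:-→d26:-→d27:-→d28:H2→d29:-→d30:-→d31:-→d32:H0  best=H0
  + 88.97.96.0/20 (H5) depth=20
  ? 254.251.192.219  path d0:-→d1:-→d2:-→d3:-→d4:-→d5:-→d6:-→d7:-→d8:-→d9:-→d10:-→d11:-→d12:-→d13:-→d14:-→d15:-→d16:-→d17:-→d18:-→d19:-→d20:H0  best=H0
  ? 184.123.97.179  path d0:-→d1:-→d2:-→d3:-→d4:-→d5:-→d6:-→d7:-→d8:-→d9:-→d10:-→d11:-→d12:-→d13:-→d14:-→d15:-→d16:-→d17:-→d18:-→d19:-→d20:-→d21:-→d22:-→d23:-→d24:-→d25:-→d26:-→d27:-→d28:H2→d29:-→d30:-→d31:-→d32:H0  best=H0
  + 88.96.0.0/13 (H3) depth=13
  + 184.123.97.179/32 (H5) depth=32
  + 184.0.0.0/7 (H2) depth=7
  + 254.251.203.240/28 (H4) depth=28
  del 184.0.0.0/7 (clear depth 7)
  ? 254.251.203.246  path d0:-→d1:-→d2:-→d3:-→d4:-→d5:-→d6:-→d7:-→d8:-→d9:-→d10:-→d11:-→d12:-→d13:-→d14:-→d15:-→d16:-→d17:-→d18:-→d19:-→d20:H0→d21:-→d22:-→d23:-→d24:H2→d25:-→d26:-→d27:-→d28:H4  best=H4
  ? 254.251.203.15  path d0:-→d1:-→d2:-→d3:-→d4:-→d5:-→d6:-→d7:-→d8:-→d9:-→d10:-→d11:-→d12:-→d13:-→d14:-→d15:-→d16:-→d17:-→d18:-→d19:-→d20:H0→d21:-→d22:-→d23:-→d24:H2  best=H2
  + 0.0.0.0/0 (H3) depth=0
  del 88.96.0.0/13 (clear depth 13)
  + 254.251.203.243/32 (H3) depth=32
  + 254.251.203.243/32 (H4) depth=32

== LOOKUPS ==
["H0","H0","H0","H2","H0","H0","H0","H4","H2"]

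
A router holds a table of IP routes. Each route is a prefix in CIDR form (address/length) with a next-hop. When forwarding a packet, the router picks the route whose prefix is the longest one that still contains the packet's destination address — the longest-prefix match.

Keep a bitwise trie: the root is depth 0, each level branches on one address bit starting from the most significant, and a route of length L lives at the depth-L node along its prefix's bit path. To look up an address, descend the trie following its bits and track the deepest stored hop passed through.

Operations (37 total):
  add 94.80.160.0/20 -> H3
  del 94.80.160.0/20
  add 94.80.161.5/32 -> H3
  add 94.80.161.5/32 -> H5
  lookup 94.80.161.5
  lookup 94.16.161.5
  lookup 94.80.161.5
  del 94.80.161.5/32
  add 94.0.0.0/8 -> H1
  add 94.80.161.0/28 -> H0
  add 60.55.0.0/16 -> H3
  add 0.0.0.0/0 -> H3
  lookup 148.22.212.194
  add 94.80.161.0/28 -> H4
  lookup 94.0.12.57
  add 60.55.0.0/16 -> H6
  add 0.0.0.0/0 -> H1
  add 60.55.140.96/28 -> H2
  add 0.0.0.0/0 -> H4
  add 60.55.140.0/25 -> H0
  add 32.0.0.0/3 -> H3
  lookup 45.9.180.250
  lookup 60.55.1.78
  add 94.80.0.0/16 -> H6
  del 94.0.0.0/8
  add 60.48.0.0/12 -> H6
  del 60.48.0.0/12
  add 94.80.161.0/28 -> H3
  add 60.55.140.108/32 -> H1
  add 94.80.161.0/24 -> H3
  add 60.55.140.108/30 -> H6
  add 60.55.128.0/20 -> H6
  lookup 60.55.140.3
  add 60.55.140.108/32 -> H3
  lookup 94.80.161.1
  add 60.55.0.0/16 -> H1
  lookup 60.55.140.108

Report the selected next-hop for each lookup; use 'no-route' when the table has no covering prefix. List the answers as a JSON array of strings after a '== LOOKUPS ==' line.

Process each operation:
  add 94.80.160.0/20 -> H3 at depth 20
  - 94.80.160.0/20 clear@20
  add 94.80.161.5/32 -> H3 at depth 32
  add 94.80.161.5/32 -> H5 at depth 32
  Q 94.80.161.5: descend 01011110010100001010000100000101 ; hops seen [H5] ; pick H5
  Q 94.16.161.5: descend 010111100 ; hops seen [∅] ; pick no-route
  Q 94.80.161.5: descend 01011110010100001010000100000101 ; hops seen [H5] ; pick H5
  - 94.80.161.5/32 clear@32
  add 94.0.0.0/8 -> H1 at depth 8
  add 94.80.161.0/28 -> H0 at depth 28
  add 60.55.0.0/16 -> H3 at depth 16
  add 0.0.0.0/0 -> H3 at depth 0
  Q 148.22.212.194: descend ε ; hops seen [H3] ; pick H3
  add 94.80.161.0/28 -> H4 at depth 28
  Q 94.0.12.57: descend 010111100 ; hops seen [H3,H1] ; pick H1
  add 60.55.0.0/16 -> H6 at depth 16
  add 0.0.0.0/0 -> H1 at depth 0
  add 60.55.140.96/28 -> H2 at depth 28
  add 0.0.0.0/0 -> H4 at depth 0
  add 60.55.140.0/25 -> H0 at depth 25
  add 32.0.0.0/3 -> H3 at depth 3
  Q 45.9.180.250: descend 001 ; hops seen [H4,H3] ; pick H3
  Q 60.55.1.78: descend 0011110000110111 ; hops seen [H4,H3,H6] ; pick H6
  add 94.80.0.0/16 -> H6 at depth 16
  - 94.0.0.0/8 clear@8
  add 60.48.0.0/12 -> H6 at depth 12
  - 60.48.0.0/12 clear@12
  add 94.80.161.0/28 -> H3 at depth 28
  add 60.55.140.108/32 -> H1 at depth 32
  add 94.80.161.0/24 -> H3 at depth 24
  add 60.55.140.108/30 -> H6 at depth 30
  add 60.55.128.0/20 -> H6 at depth 20
  Q 60.55.140.3: descend 0011110000110111100011000 ; hops seen [H4,H3,H6,H6,H0] ; pick H0
  add 60.55.140.108/32 -> H3 at depth 32
  Q 94.80.161.1: descend 01011110010100001010000100000 ; hops seen [H4,H6,H3,H3] ; pick H3
  add 60.55.0.0/16 -> H1 at depth 16
  Q 60.55.140.108: descend 00111100001101111000110001101100 ; hops seen [H4,H3,H1,H6,H0,H2,H6,H3] ; pick H3

== LOOKUPS ==
["H5","no-route","H5","H3","H1","H3","H6","H0","H3","H3"]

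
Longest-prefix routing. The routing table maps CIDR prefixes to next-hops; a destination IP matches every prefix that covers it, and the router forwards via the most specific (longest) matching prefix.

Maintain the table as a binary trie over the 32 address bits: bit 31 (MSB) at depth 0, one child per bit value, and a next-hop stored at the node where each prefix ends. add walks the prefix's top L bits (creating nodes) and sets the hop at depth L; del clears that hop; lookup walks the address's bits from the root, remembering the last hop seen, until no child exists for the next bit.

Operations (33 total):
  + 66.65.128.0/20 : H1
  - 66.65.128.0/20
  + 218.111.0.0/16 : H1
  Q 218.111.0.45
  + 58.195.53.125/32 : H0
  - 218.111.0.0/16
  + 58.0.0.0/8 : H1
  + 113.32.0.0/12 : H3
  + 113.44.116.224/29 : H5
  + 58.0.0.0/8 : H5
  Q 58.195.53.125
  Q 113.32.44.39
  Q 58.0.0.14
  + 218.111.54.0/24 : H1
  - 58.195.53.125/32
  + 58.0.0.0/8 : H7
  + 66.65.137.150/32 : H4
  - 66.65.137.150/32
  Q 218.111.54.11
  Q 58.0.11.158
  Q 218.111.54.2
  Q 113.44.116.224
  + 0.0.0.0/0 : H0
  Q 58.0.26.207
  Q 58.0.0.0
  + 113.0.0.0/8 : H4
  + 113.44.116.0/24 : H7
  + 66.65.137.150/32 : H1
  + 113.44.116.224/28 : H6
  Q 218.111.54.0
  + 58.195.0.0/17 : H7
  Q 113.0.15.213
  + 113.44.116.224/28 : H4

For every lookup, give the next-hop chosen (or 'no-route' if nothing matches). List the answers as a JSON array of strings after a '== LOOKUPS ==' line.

Apply in order:
  + 66.65.128.0/20 (H1) depth=20
  del 66.65.128.0/20 (clear depth 20)
  + 218.111.0.0/16 (H1) depth=16
  lookup 218.111.0.45: bits 1101101001101111 walk d0:-→d1:-→d2:-→d3:-→d4:-→d5:-→d6:-→d7:-→d8:-→d9:-→d10:-→d11:-→d12:-→d13:-→d14:-→d15:-→d16:H1 -> H1
  + 58.195.53.125/32 (H0) depth=32
  del 218.111.0.0/16 (clear depth 16)
  + 58.0.0.0/8 (H1) depth=8
  + 113.32.0.0/12 (H3) depth=12
  + 113.44.116.224/29 (H5) depth=29
  + 58.0.0.0/8 (H5) depth=8
  lookup 58.195.53.125: bits 00111010110000110011010101111101 walk d0:-→d1:-→d2:-→d3:-→d4:-→d5:-→d6:-→d7:-→d8:H5→d9:-→d10:-→d11:-→d12:-→d13:-→d14:-→d15:-→d16:-→d17:-→d18:-→d19:-→d20:-→d21:-→d22:-→d23:-→d24:-→d25:-→d26:-→d27:-→d28:-→d29:-→d30:-→d31:-→d32:H0 -> H0
  lookup 113.32.44.39: bits 011100010010 walk d0:-→d1:-→d2:-→d3:-→d4:-→d5:-→d6:-→d7:-→d8:-→d9:-→d10:-→d11:-→d12:H3 -> H3
  lookup 58.0.0.14: bits 00111010 walk d0:-→d1:-→d2:-→d3:-→d4:-→d5:-→d6:-→d7:-→d8:H5 -> H5
  + 218.111.54.0/24 (H1) depth=24
  del 58.195.53.125/32 (clear depth 32)
  + 58.0.0.0/8 (H7) depth=8
  + 66.65.137.150/32 (H4) depth=32
  del 66.65.137.150/32 (clear depth 32)
  lookup 218.111.54.11: bits 110110100110111100110110 walk d0:-→d1:-→d2:-→d3:-→d4:-→d5:-→d6:-→d7:-→d8:-→d9:-→d10:-→d11:-→d12:-→d13:-→d14:-→d15:-→d16:-→d17:-→d18:-→d19:-→d20:-→d21:-→d22:-→d23:-→d24:H1 -> H1
  lookup 58.0.11.158: bits 00111010 walk d0:-→d1:-→d2:-→d3:-→d4:-→d5:-→d6:-→d7:-→d8:H7 -> H7
  lookup 218.111.54.2: bits 110110100110111100110110 walk d0:-→d1:-→d2:-→d3:-→d4:-→d5:-→d6:-→d7:-→d8:-→d9:-→d10:-→d11:-→d12:-→d13:-→d14:-→d15:-→d16:-→d17:-→d18:-→d19:-→d20:-→d21:-→d22:-→d23:-→d24:H1 -> H1
  lookup 113.44.116.224: bits 01110001001011000111010011100 walk d0:-→d1:-→d2:-→d3:-→d4:-→d5:-→d6:-→d7:-→d8:-→d9:-→d10:-→d11:-→d12:H3→d13:-→d14:-→d15:-→d16:-→d17:-→d18:-→d19:-→d20:-→d21:-→d22:-→d23:-→d24:-→d25:-→d26:-→d27:-→d28:-→d29:H5 -> H5
  + 0.0.0.0/0 (H0) depth=0
  lookup 58.0.26.207: bits 00111010 walk d0:H0→d1:-→d2:-→d3:-→d4:-→d5:-→d6:-→d7:-→d8:H7 -> H7
  lookup 58.0.0.0: bits 00111010 walk d0:H0→d1:-→d2:-→d3:-→d4:-→d5:-→d6:-→d7:-→d8:H7 -> H7
  + 113.0.0.0/8 (H4) depth=8
  + 113.44.116.0/24 (H7) depth=24
  + 66.65.137.150/32 (H1) depth=32
  + 113.44.116.224/28 (H6) depth=28
  lookup 218.111.54.0: bits 110110100110111100110110 walk d0:H0→d1:-→d2:-→d3:-→d4:-→d5:-→d6:-→d7:-→d8:-→d9:-→d10:-→d11:-→d12:-→d13:-→d14:-→d15:-→d16:-→d17:-→d18:-→d19:-→d20:-→d21:-→d22:-→d23:-→d24:H1 -> H1
  + 58.195.0.0/17 (H7) depth=17
  lookup 113.0.15.213: bits 0111000100 walk d0:H0→d1:-→d2:-→d3:-→d4:-→d5:-→d6:-→d7:-→d8:H4→d9:-→d10:- -> H4
  + 113.44.116.224/28 (H4) depth=28

== LOOKUPS ==
["H1","H0","H3","H5","H1","H7","H1","H5","H7","H7","H1","H4"]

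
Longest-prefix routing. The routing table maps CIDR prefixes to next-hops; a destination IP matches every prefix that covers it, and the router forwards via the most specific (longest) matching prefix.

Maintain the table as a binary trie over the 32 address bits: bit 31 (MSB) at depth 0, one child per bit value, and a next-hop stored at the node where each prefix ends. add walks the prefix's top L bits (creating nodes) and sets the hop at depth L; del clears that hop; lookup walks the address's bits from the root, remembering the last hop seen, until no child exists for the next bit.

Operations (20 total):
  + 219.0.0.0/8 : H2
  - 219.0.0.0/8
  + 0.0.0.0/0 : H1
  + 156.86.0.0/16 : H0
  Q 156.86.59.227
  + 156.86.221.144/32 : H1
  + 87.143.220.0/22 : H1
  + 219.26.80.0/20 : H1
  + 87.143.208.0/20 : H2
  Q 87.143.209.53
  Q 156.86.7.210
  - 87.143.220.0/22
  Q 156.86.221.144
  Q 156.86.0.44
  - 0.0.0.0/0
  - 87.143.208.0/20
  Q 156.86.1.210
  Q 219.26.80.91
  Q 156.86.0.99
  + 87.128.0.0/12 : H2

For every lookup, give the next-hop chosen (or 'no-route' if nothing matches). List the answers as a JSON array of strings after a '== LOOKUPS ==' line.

Trace:
  + 219.0.0.0/8 (H2) depth=8
  - 219.0.0.0/8 clear@8
  + 0.0.0.0/0 (H1) depth=0
  + 156.86.0.0/16 (H0) depth=16
  Q 156.86.59.227: descend 1001110001010110 ; hops seen [H1,H0] ; pick H0
  + 156.86.221.144/32 (H1) depth=32
  + 87.143.220.0/22 (H1) depth=22
  + 219.26.80.0/20 (H1) depth=20
  + 87.143.208.0/20 (H2) depth=20
  Q 87.143.209.53: descend 01010111100011111101 ; hops seen [H1,H2] ; pick H2
  Q 156.86.7.210: descend 1001110001010110 ; hops seen [H1,H0] ; pick H0
  - 87.143.220.0/22 clear@22
  Q 156.86.221.144: descend 10011100010101101101110110010000 ; hops seen [H1,H0,H1] ; pick H1
  Q 156.86.0.44: descend 1001110001010110 ; hops seen [H1,H0] ; pick H0
  - 0.0.0.0/0 clear@0
  - 87.143.208.0/20 clear@20
  Q 156.86.1.210: descend 1001110001010110 ; hops seen [H0] ; pick H0
  Q 219.26.80.91: descend 11011011000110100101 ; hops seen [H1] ; pick H1
  Q 156.86.0.99: descend 1001110001010110 ; hops seen [H0] ; pick H0
  + 87.128.0.0/12 (H2) depth=12

== LOOKUPS ==
["H0","H2","H0","H1","H0","H0","H1","H0"]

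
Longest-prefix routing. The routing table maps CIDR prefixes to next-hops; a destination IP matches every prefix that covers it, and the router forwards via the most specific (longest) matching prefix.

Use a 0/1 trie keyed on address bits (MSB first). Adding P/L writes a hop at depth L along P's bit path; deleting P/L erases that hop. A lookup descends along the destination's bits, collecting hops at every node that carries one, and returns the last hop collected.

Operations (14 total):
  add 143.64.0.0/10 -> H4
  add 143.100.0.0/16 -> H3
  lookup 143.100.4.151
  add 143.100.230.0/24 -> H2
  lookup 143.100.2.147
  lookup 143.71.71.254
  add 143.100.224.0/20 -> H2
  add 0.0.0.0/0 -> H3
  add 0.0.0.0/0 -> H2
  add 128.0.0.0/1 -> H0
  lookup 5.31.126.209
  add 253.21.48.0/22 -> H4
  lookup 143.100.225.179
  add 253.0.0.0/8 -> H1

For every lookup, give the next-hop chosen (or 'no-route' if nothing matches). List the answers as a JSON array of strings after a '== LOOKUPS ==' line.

Trace:
  + 143.64.0.0/10 (H4) depth=10
  + 143.100.0.0/16 (H3) depth=16
  Q 143.100.4.151: descend 1000111101100100 ; hops seen [H4,H3] ; pick H3
  + 143.100.230.0/24 (H2) depth=24
  Q 143.100.2.147: descend 1000111101100100 ; hops seen [H4,H3] ; pick H3
  Q 143.71.71.254: descend 1000111101 ; hops seen [H4] ; pick H4
  + 143.100.224.0/20 (H2) depth=20
  + 0.0.0.0/0 (H3) depth=0
  + 0.0.0.0/0 (H2) depth=0
  + 128.0.0.0/1 (H0) depth=1
  Q 5.31.126.209: descend ε ; hops seen [H2] ; pick H2
  + 253.21.48.0/22 (H4) depth=22
  Q 143.100.225.179: descend 100011110110010011100 ; hops seen [H2,H0,H4,H3,H2] ; pick H2
  + 253.0.0.0/8 (H1) depth=8

== LOOKUPS ==
["H3","H3","H4","H2","H2"]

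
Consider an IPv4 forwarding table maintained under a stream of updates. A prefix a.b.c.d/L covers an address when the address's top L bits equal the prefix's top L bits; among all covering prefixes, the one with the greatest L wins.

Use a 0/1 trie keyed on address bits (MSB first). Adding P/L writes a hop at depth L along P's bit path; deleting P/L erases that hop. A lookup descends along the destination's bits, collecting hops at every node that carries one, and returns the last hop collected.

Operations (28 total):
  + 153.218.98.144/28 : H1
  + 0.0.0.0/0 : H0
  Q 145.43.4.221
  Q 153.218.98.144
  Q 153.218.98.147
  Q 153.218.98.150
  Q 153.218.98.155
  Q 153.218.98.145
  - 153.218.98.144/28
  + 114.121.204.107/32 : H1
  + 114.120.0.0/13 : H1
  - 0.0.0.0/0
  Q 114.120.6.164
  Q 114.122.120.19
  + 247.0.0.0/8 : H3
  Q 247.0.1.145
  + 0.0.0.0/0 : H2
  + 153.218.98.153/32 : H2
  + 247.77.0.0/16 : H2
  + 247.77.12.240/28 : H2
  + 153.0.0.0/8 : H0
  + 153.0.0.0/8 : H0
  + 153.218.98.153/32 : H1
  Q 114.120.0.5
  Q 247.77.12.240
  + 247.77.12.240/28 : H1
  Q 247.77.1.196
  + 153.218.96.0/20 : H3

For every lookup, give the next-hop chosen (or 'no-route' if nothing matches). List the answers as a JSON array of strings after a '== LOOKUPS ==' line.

Apply in order:
  + 153.218.98.144/28 (H1) depth=28
  + 0.0.0.0/0 (H0) depth=0
  Q 145.43.4.221: descend 1001 ; hops seen [H0] ; pick H0
  Q 153.218.98.144: descend 1001100111011010011000101001 ; hops seen [H0,H1] ; pick H1
  Q 153.218.98.147: descend 1001100111011010011000101001 ; hops seen [H0,H1] ; pick H1
  Q 153.218.98.150: descend 1001100111011010011000101001 ; hops seen [H0,H1] ; pick H1
  Q 153.218.98.155: descend 1001100111011010011000101001 ; hops seen [H0,H1] ; pick H1
  Q 153.218.98.145: descend 1001100111011010011000101001 ; hops seen [H0,H1] ; pick H1
  - 153.218.98.144/28 clear@28
  + 114.121.204.107/32 (H1) depth=32
  + 114.120.0.0/13 (H1) depth=13
  - 0.0.0.0/0 clear@0
  Q 114.120.6.164: descend 011100100111100 ; hops seen [H1] ; pick H1
  Q 114.122.120.19: descend 01110010011110 ; hops seen [H1] ; pick H1
  + 247.0.0.0/8 (H3) depth=8
  Q 247.0.1.145: descend 11110111 ; hops seen [H3] ; pick H3
  + 0.0.0.0/0 (H2) depth=0
  + 153.218.98.153/32 (H2) depth=32
  + 247.77.0.0/16 (H2) depth=16
  + 247.77.12.240/28 (H2) depth=28
  + 153.0.0.0/8 (H0) depth=8
  + 153.0.0.0/8 (H0) depth=8
  + 153.218.98.153/32 (H1) depth=32
  Q 114.120.0.5: descend 011100100111100 ; hops seen [H2,H1] ; pick H1
  Q 247.77.12.240: descend 1111011101001101000011001111 ; hops seen [H2,H3,H2,H2] ; pick H2
  + 247.77.12.240/28 (H1) depth=28
  Q 247.77.1.196: descend 11110111010011010000 ; hops seen [H2,H3,H2] ; pick H2
  + 153.218.96.0/20 (H3) depth=20

== LOOKUPS ==
["H0","H1","H1","H1","H1","H1","H1","H1","H3","H1","H2","H2"]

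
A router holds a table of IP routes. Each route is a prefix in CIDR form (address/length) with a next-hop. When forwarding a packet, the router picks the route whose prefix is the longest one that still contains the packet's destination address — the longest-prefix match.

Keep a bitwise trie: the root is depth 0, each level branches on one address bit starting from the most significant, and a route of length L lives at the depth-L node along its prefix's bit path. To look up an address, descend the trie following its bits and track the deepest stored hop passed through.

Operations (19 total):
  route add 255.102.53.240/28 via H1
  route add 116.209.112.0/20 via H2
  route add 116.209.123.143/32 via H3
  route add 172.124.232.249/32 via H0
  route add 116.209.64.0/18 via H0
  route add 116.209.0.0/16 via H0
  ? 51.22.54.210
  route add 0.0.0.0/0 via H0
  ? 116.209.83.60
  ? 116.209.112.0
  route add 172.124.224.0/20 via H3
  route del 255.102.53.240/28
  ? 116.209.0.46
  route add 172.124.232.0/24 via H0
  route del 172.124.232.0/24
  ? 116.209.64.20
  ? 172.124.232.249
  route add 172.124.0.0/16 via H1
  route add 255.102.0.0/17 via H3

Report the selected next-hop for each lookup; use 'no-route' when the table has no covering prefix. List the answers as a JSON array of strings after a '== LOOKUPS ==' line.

Apply in order:
  + 255.102.53.240/28 (H1) depth=28
  + 116.209.112.0/20 (H2) depth=20
  + 116.209.123.143/32 (H3) depth=32
  + 172.124.232.249/32 (H0) depth=32
  + 116.209.64.0/18 (H0) depth=18
  + 116.209.0.0/16 (H0) depth=16
  lookup 51.22.54.210: bits 0 walk d0:-→d1:- -> no-route
  + 0.0.0.0/0 (H0) depth=0
  lookup 116.209.83.60: bits 011101001101000101 walk d0:H0→d1:-→d2:-→d3:-→d4:-→d5:-→d6:-→d7:-→d8:-→d9:-→d10:-→d11:-→d12:-→d13:-→d14:-→d15:-→d16:H0→d17:-→d18:H0 -> H0
  lookup 116.209.112.0: bits 01110100110100010111 walk d0:H0→d1:-→d2:-→d3:-→d4:-→d5:-→d6:-→d7:-→d8:-→d9:-→d10:-→d11:-→d12:-→d13:-→d14:-→d15:-→d16:H0→d17:-→d18:H0→d19:-→d20:H2 -> H2
  + 172.124.224.0/20 (H3) depth=20
  del 255.102.53.240/28 (clear depth 28)
  lookup 116.209.0.46: bits 01110100110100010 walk d0:H0→d1:-→d2:-→d3:-→d4:-→d5:-→d6:-→d7:-→d8:-→d9:-→d10:-→d11:-→d12:-→d13:-→d14:-→d15:-→d16:H0→d17:- -> H0
  + 172.124.232.0/24 (H0) depth=24
  del 172.124.232.0/24 (clear depth 24)
  lookup 116.209.64.20: bits 011101001101000101 walk d0:H0→d1:-→d2:-→d3:-→d4:-→d5:-→d6:-→d7:-→d8:-→d9:-→d10:-→d11:-→d12:-→d13:-→d14:-→d15:-→d16:H0→d17:-→d18:H0 -> H0
  lookup 172.124.232.249: bits 10101100011111001110100011111001 walk d0:H0→d1:-→d2:-→d3:-→d4:-→d5:-→d6:-→d7:-→d8:-→d9:-→d10:-→d11:-→d12:-→d13:-→d14:-→d15:-→d16:-→d17:-→d18:-→d19:-→d20:H3→d21:-→d22:-→d23:-→d24:-→d25:-→d26:-→d27:-→d28:-→d29:-→d30:-→d31:-→d32:H0 -> H0
  + 172.124.0.0/16 (H1) depth=16
  + 255.102.0.0/17 (H3) depth=17

== LOOKUPS ==
["no-route","H0","H2","H0","H0","H0"]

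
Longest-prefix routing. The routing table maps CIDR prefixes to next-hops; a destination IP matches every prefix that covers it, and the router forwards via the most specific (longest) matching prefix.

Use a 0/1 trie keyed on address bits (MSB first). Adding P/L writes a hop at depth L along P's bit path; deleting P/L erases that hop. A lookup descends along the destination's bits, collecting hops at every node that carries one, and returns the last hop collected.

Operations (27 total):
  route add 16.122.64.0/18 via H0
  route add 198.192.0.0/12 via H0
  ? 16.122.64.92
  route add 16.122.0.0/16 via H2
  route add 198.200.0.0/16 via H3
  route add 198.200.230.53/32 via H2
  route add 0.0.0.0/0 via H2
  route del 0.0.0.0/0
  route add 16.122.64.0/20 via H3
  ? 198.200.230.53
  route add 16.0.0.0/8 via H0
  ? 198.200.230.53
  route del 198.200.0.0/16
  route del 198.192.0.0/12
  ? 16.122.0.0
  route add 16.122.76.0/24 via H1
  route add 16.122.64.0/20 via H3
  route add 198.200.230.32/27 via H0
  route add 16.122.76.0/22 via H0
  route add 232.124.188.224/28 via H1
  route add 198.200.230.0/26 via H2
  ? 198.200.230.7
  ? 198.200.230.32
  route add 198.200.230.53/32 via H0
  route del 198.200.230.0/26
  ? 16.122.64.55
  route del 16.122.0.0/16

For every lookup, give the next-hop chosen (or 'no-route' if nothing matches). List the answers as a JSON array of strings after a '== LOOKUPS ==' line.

Trace:
  add 16.122.64.0/18 -> H0 at depth 18
  add 198.192.0.0/12 -> H0 at depth 12
  ? 16.122.64.92  path d0:-→d1:-→d2:-→d3:-→d4:-→d5:-→d6:-→d7:-→d8:-→d9:-→d10:-→d11:-→d12:-→d13:-→d14:-→d15:-→d16:-→d17:-→d18:H0  best=H0
  add 16.122.0.0/16 -> H2 at depth 16
  add 198.200.0.0/16 -> H3 at depth 16
  add 198.200.230.53/32 -> H2 at depth 32
  add 0.0.0.0/0 -> H2 at depth 0
  del 0.0.0.0/0 (clear depth 0)
  add 16.122.64.0/20 -> H3 at depth 20
  ? 198.200.230.53  path d0:-→d1:-→d2:-→d3:-→d4:-→d5:-→d6:-→d7:-→d8:-→d9:-→d10:-→d11:-→d12:H0→d13:-→d14:-→d15:-→d16:H3→d17:-→d18:-→d19:-→d20:-→d21:-→d22:-→d23:-→d24:-→d25:-→d26:-→d27:-→d28:-→d29:-→d30:-→d31:-→d32:H2  best=H2
  add 16.0.0.0/8 -> H0 at depth 8
  ? 198.200.230.53  path d0:-→d1:-→d2:-→d3:-→d4:-→d5:-→d6:-→d7:-→d8:-→d9:-→d10:-→d11:-→d12:H0→d13:-→d14:-→d15:-→d16:H3→d17:-→d18:-→d19:-→d20:-→d21:-→d22:-→d23:-→d24:-→d25:-→d26:-→d27:-→d28:-→d29:-→d30:-→d31:-→d32:H2  best=H2
  del 198.200.0.0/16 (clear depth 16)
  del 198.192.0.0/12 (clear depth 12)
  ? 16.122.0.0  path d0:-→d1:-→d2:-→d3:-→d4:-→d5:-→d6:-→d7:-→d8:H0→d9:-→d10:-→d11:-→d12:-→d13:-→d14:-→d15:-→d16:H2→d17:-  best=H2
  add 16.122.76.0/24 -> H1 at depth 24
  add 16.122.64.0/20 -> H3 at depth 20
  add 198.200.230.32/27 -> H0 at depth 27
  add 16.122.76.0/22 -> H0 at depth 22
  add 232.124.188.224/28 -> H1 at depth 28
  add 198.200.230.0/26 -> H2 at depth 26
  ? 198.200.230.7  path d0:-→d1:-→d2:-→d3:-→d4:-→d5:-→d6:-→d7:-→d8:-→d9:-→d10:-→d11:-→d12:-→d13:-→d14:-→d15:-→d16:-→d17:-→d18:-→d19:-→d20:-→d21:-→d22:-→d23:-→d24:-→d25:-→d26:H2  best=H2
  ? 198.200.230.32  path d0:-→d1:-→d2:-→d3:-→d4:-→d5:-→d6:-→d7:-→d8:-→d9:-→d10:-→d11:-→d12:-→d13:-→d14:-→d15:-→d16:-→d17:-→d18:-→d19:-→d20:-→d21:-→d22:-→d23:-→d24:-→d25:-→d26:H2→d27:H0  best=H0
  add 198.200.230.53/32 -> H0 at depth 32
  del 198.200.230.0/26 (clear depth 26)
  ? 16.122.64.55  path d0:-→d1:-→d2:-→d3:-→d4:-→d5:-→d6:-→d7:-→d8:H0→d9:-→d10:-→d11:-→d12:-→d13:-→d14:-→d15:-→d16:H2→d17:-→d18:H0→d19:-→d20:H3  best=H3
  del 16.122.0.0/16 (clear depth 16)

== LOOKUPS ==
["H0","H2","H2","H2","H2","H0","H3"]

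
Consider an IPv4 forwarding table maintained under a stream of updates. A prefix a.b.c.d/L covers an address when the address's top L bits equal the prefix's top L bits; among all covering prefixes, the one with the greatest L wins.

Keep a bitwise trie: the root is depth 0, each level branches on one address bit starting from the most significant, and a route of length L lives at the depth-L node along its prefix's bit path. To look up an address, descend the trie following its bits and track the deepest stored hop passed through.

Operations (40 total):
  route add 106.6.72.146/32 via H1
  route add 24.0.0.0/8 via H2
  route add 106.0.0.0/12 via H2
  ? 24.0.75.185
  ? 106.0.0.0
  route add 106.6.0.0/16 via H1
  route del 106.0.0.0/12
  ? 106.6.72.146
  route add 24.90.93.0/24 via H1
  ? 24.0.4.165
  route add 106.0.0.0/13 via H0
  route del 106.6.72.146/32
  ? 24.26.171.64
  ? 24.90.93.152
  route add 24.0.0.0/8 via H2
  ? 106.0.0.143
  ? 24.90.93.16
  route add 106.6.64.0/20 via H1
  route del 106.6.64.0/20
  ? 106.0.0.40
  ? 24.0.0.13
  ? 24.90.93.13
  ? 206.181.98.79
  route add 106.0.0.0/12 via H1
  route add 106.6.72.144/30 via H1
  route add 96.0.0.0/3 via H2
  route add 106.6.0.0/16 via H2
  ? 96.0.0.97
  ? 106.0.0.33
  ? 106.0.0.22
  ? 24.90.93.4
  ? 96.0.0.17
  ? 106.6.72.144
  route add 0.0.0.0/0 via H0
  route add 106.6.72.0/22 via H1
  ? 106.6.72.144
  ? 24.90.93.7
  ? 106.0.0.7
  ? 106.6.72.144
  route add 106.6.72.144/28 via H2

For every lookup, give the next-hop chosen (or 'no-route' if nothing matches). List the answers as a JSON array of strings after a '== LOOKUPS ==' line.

Trace:
  + 106.6.72.146/32 (H1) depth=32
  + 24.0.0.0/8 (H2) depth=8
  + 106.0.0.0/12 (H2) depth=12
  ? 24.0.75.185  path d0:-→d1:-→d2:-→d3:-→d4:-→d5:-→d6:-→d7:-→d8:H2  best=H2
  ? 106.0.0.0  path d0:-→d1:-→d2:-→d3:-→d4:-→d5:-→d6:-→d7:-→d8:-→d9:-→d10:-→d11:-→d12:H2→d13:-  best=H2
  + 106.6.0.0/16 (H1) depth=16
  del 106.0.0.0/12 (clear depth 12)
  ? 106.6.72.146  path d0:-→d1:-→d2:-→d3:-→d4:-→d5:-→d6:-→d7:-→d8:-→d9:-→d10:-→d11:-→d12:-→d13:-→d14:-→d15:-→d16:H1→d17:-→d18:-→d19:-→d20:-→d21:-→d22:-→d23:-→d24:-→d25:-→d26:-→d27:-→d28:-→d29:-→d30:-→d31:-→d32:H1  best=H1
  + 24.90.93.0/24 (H1) depth=24
  ? 24.0.4.165  path d0:-→d1:-→d2:-→d3:-→d4:-→d5:-→d6:-→d7:-→d8:H2→d9:-  best=H2
  + 106.0.0.0/13 (H0) depth=13
  del 106.6.72.146/32 (clear depth 32)
  ? 24.26.171.64  path d0:-→d1:-→d2:-→d3:-→d4:-→d5:-→d6:-→d7:-→d8:H2→d9:-  best=H2
  ? 24.90.93.152  path d0:-→d1:-→d2:-→d3:-→d4:-→d5:-→d6:-→d7:-→d8:H2→d9:-→d10:-→d11:-→d12:-→d13:-→d14:-→d15:-→d16:-→d17:-→d18:-→d19:-→d20:-→d21:-→d22:-→d23:-→d24:H1  best=H1
  + 24.0.0.0/8 (H2) depth=8
  ? 106.0.0.143  path d0:-→d1:-→d2:-→d3:-→d4:-→d5:-→d6:-→d7:-→d8:-→d9:-→d10:-→d11:-→d12:-→d13:H0  best=H0
  ? 24.90.93.16  path d0:-→d1:-→d2:-→d3:-→d4:-→d5:-→d6:-→d7:-→d8:H2→d9:-→d10:-→d11:-→d12:-→d13:-→d14:-→d15:-→d16:-→d17:-→d18:-→d19:-→d20:-→d21:-→d22:-→d23:-→d24:H1  best=H1
  + 106.6.64.0/20 (H1) depth=20
  del 106.6.64.0/20 (clear depth 20)
  ? 106.0.0.40  path d0:-→d1:-→d2:-→d3:-→d4:-→d5:-→d6:-→d7:-→d8:-→d9:-→d10:-→d11:-→d12:-→d13:H0  best=H0
  ? 24.0.0.13  path d0:-→d1:-→d2:-→d3:-→d4:-→d5:-→d6:-→d7:-→d8:H2→d9:-  best=H2
  ? 24.90.93.13  path d0:-→d1:-→d2:-→d3:-→d4:-→d5:-→d6:-→d7:-→d8:H2→d9:-→d10:-→d11:-→d12:-→d13:-→d14:-→d15:-→d16:-→d17:-→d18:-→d19:-→d20:-→d21:-→d22:-→d23:-→d24:H1  best=H1
  ? 206.181.98.79  path d0:-  best=no-route
  + 106.0.0.0/12 (H1) depth=12
  + 106.6.72.144/30 (H1) depth=30
  + 96.0.0.0/3 (H2) depth=3
  + 106.6.0.0/16 (H2) depth=16
  ? 96.0.0.97  path d0:-→d1:-→d2:-→d3:H2→d4:-  best=H2
  ? 106.0.0.33  path d0:-→d1:-→d2:-→d3:H2→d4:-→d5:-→d6:-→d7:-→d8:-→d9:-→d10:-→d11:-→d12:H1→d13:H0  best=H0
  ? 106.0.0.22  path d0:-→d1:-→d2:-→d3:H2→d4:-→d5:-→d6:-→d7:-→d8:-→d9:-→d10:-→d11:-→d12:H1→d13:H0  best=H0
  ? 24.90.93.4  path d0:-→d1:-→d2:-→d3:-→d4:-→d5:-→d6:-→d7:-→d8:H2→d9:-→d10:-→d11:-→d12:-→d13:-→d14:-→d15:-→d16:-→d17:-→d18:-→d19:-→d20:-→d21:-→d22:-→d23:-→d24:H1  best=H1
  ? 96.0.0.17  path d0:-→d1:-→d2:-→d3:H2→d4:-  best=H2
  ? 106.6.72.144  path d0:-→d1:-→d2:-→d3:H2→d4:-→d5:-→d6:-→d7:-→d8:-→d9:-→d10:-→d11:-→d12:H1→d13:H0→d14:-→d15:-→d16:H2→d17:-→d18:-→d19:-→d20:-→d21:-→d22:-→d23:-→d24:-→d25:-→d26:-→d27:-→d28:-→d29:-→d30:H1  best=H1
  + 0.0.0.0/0 (H0) depth=0
  + 106.6.72.0/22 (H1) depth=22
  ? 106.6.72.144  path d0:H0→d1:-→d2:-→d3:H2→d4:-→d5:-→d6:-→d7:-→d8:-→d9:-→d10:-→d11:-→d12:H1→d13:H0→d14:-→d15:-→d16:H2→d17:-→d18:-→d19:-→d20:-→d21:-→d22:H1→d23:-→d24:-→d25:-→d26:-→d27:-→d28:-→d29:-→d30:H1  best=H1
  ? 24.90.93.7  path d0:H0→d1:-→d2:-→d3:-→d4:-→d5:-→d6:-→d7:-→d8:H2→d9:-→d10:-→d11:-→d12:-→d13:-→d14:-→d15:-→d16:-→d17:-→d18:-→d19:-→d20:-→d21:-→d22:-→d23:-→d24:H1  best=H1
  ? 106.0.0.7  path d0:H0→d1:-→d2:-→d3:H2→d4:-→d5:-→d6:-→d7:-→d8:-→d9:-→d10:-→d11:-→d12:H1→d13:H0  best=H0
  ? 106.6.72.144  path d0:H0→d1:-→d2:-→d3:H2→d4:-→d5:-→d6:-→d7:-→d8:-→d9:-→d10:-→d11:-→d12:H1→d13:H0→d14:-→d15:-→d16:H2→d17:-→d18:-→d19:-→d20:-→d21:-→d22:H1→d23:-→d24:-→d25:-→d26:-→d27:-→d28:-→d29:-→d30:H1  best=H1
  + 106.6.72.144/28 (H2) depth=28

== LOOKUPS ==
["H2","H2","H1","H2","H2","H1","H0","H1","H0","H2","H1","no-route","H2","H0","H0","H1","H2","H1","H1","H1","H0","H1"]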